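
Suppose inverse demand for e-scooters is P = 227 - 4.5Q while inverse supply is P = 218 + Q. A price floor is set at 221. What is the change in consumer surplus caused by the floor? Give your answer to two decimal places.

-2.02

Without the control, 227 - 4.5Q = 218 + Q so Q* = 1.6364 and P* = 219.6364.
At P = 221, buyers demand (227 - 221)/4.5 = 1.3333 while sellers would supply more, so the quantity traded is 1.3333 at price 221.
CS goes from (1/2)(1.6364)(7.3636) = 6.0248 to 4 (computed as (227 - 221)(1.3333) - (1/2)(4.5)(1.3333)^2), a change of -2.0248.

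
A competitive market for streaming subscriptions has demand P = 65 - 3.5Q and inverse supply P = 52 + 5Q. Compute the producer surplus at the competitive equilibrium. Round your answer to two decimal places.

Equilibrium: 65 - 3.5Q = 52 + 5Q, so Q* = 1.5294 and P* = 59.6471.
Producer surplus is the triangle above supply below P*: (1/2)(1.5294)(59.6471 - 52) = (1/2)(1.5294)(7.6471) = 5.8478.

5.85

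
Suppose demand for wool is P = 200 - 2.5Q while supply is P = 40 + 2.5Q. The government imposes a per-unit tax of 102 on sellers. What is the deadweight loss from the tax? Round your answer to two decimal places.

1040.40

Pre-tax equilibrium: 200 - 2.5Q = 40 + 2.5Q gives Q* = 32, P* = 120.
A tax on sellers shifts supply up by 102: 200 - 2.5Q = 40 + 2.5Q + 102, so Q_t = 11.6. Buyers pay P_b = 171; sellers receive P_s = P_b - 102 = 69.
Deadweight loss is the triangle between the curves from Q_t to Q*: (1/2)(32 - 11.6)(102) = 1040.4.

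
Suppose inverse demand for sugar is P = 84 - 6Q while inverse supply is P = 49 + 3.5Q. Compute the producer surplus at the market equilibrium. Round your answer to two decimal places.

Equilibrium: 84 - 6Q = 49 + 3.5Q, so Q* = 3.6842 and P* = 61.8947.
PS is the area between P* and the supply curve from 0 to Q*: (1/2)(3.6842)(12.8947) = 23.7535.

23.75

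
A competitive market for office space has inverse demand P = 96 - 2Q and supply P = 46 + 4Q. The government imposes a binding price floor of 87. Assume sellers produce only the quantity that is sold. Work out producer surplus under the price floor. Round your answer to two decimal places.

Without the control, 96 - 2Q = 46 + 4Q so Q* = 8.3333 and P* = 79.3333.
At P = 87, buyers demand (96 - 87)/2 = 4.5 while sellers would supply more, so the quantity traded is 4.5 at price 87.
The supply price at Q = 4.5 is 64. PS is the trapezoid between 87 and supply over [0, 4.5]: (1/2)[(87 - 46) + (87 - 64)](4.5) = 144.

144.00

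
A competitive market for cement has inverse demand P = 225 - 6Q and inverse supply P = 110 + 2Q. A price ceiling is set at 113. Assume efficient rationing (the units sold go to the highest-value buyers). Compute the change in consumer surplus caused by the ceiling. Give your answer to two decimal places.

Free-market equilibrium: 225 - 6Q = 110 + 2Q gives Q* = 14.375, P* = 138.75.
At P = 113, sellers supply (113 - 110)/2 = 1.5 while buyers want more, so the quantity traded is 1.5 at price 113.
CS goes from (1/2)(14.375)(86.25) = 619.9219 to 161.25 (computed as (225 - 113)(1.5) - (1/2)(6)(1.5)^2), a change of -458.6719.

-458.67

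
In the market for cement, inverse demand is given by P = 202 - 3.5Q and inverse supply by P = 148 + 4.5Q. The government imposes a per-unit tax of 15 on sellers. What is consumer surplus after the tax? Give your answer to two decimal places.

41.59

Without the tax, 202 - 3.5Q = 148 + 4.5Q so Q* = 6.75 and P* = 178.375.
A tax on sellers shifts supply up by 15: 202 - 3.5Q = 148 + 4.5Q + 15, so Q_t = 4.875. Buyers pay P_b = 184.9375; sellers receive P_s = P_b - 15 = 169.9375.
Consumer surplus is the triangle under demand above P_b: (1/2)(4.875)(202 - 184.9375) = 41.5898.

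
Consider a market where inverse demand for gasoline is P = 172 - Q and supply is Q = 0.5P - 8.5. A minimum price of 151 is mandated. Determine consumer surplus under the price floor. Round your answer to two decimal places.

Rewriting supply in inverse form: P = 17 + 2Q.
Without the control, 172 - Q = 17 + 2Q so Q* = 51.6667 and P* = 120.3333.
At P = 151, buyers demand (172 - 151)/1 = 21 while sellers would supply more, so the quantity traded is 21 at price 151.
CS is the triangle under demand above 151: (1/2)(21)(172 - 151) = 220.5.

220.50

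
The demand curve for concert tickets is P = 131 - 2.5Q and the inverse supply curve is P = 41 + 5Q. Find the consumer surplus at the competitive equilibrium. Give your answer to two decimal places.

180.00

Setting demand equal to supply, 90 = 7.5Q, so Q* = 12 and P* = 101.
Consumer surplus is the triangle under demand above P*: (1/2)(12)(131 - 101) = (1/2)(12)(30) = 180.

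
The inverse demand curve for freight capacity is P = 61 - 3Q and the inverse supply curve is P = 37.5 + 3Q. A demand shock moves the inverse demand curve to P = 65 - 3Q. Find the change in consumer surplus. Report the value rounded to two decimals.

8.50

Initial equilibrium: Q_0 = 3.9167, P_0 = 49.25; CS_0 = (1/2)(3.9167)(11.75) = 23.0104, PS_0 = (1/2)(3.9167)(11.75) = 23.0104.
New equilibrium: 65 - 3Q = 37.5 + 3Q gives Q_1 = 4.5833, P_1 = 51.25; CS_1 = 31.5104, PS_1 = 31.5104.
Change in consumer surplus = 31.5104 - 23.0104 = 8.5.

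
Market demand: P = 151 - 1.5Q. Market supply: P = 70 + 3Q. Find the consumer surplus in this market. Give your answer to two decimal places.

243.00

Equilibrium: 151 - 1.5Q = 70 + 3Q, so Q* = 18 and P* = 124.
Consumer surplus is the triangle under demand above P*: (1/2)(18)(151 - 124) = (1/2)(18)(27) = 243.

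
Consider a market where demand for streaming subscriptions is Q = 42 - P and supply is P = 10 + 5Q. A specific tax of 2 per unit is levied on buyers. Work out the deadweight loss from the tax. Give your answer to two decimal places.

Rewriting demand in inverse form: P = 42 - Q.
Without the tax, 42 - Q = 10 + 5Q so Q* = 5.3333 and P* = 36.6667.
With the tax, buyers' net willingness to pay falls by 2: (42 - 2) - Q = 10 + 5Q, so Q_t = 5. Buyers pay P_b = 37; sellers receive P_s = P_b - 2 = 35.
The welfare triangle lost has base Q* - Q_t = 0.3333 and height t = 2, so DWL = (1/2)(0.3333)(2) = 0.3333.

0.33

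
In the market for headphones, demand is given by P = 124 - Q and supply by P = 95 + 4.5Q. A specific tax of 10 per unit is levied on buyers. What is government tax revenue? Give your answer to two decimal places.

34.55

Without the tax, 124 - Q = 95 + 4.5Q so Q* = 5.2727 and P* = 118.7273.
A tax on buyers shifts demand down by 10: (124 - 10) - Q = 95 + 4.5Q, so Q_t = 3.4545. Buyers pay P_b = 120.5455; sellers receive P_s = P_b - 10 = 110.5455.
Tax revenue = t x Q_t = 10 x 3.4545 = 34.5455.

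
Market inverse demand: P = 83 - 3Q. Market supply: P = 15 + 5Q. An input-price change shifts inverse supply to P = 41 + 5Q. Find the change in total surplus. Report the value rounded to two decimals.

Initial equilibrium: Q_0 = 8.5, P_0 = 57.5; CS_0 = (1/2)(8.5)(25.5) = 108.375, PS_0 = (1/2)(8.5)(42.5) = 180.625.
New equilibrium: 83 - 3Q = 41 + 5Q gives Q_1 = 5.25, P_1 = 67.25; CS_1 = 41.3438, PS_1 = 68.9062.
Change in total surplus = (41.3438 + 68.9062) - (108.375 + 180.625) = -178.75.

-178.75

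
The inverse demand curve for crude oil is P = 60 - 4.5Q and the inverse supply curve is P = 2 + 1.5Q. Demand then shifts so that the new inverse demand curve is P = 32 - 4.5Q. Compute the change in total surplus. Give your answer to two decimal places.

-205.33

Initial equilibrium: Q_0 = 9.6667, P_0 = 16.5; CS_0 = (1/2)(9.6667)(43.5) = 210.25, PS_0 = (1/2)(9.6667)(14.5) = 70.0833.
New equilibrium: 32 - 4.5Q = 2 + 1.5Q gives Q_1 = 5, P_1 = 9.5; CS_1 = 56.25, PS_1 = 18.75.
Change in total surplus = (56.25 + 18.75) - (210.25 + 70.0833) = -205.3333.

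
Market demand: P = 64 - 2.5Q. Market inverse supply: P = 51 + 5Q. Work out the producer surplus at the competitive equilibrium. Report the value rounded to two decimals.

7.51

Setting demand equal to supply, 13 = 7.5Q, so Q* = 1.7333 and P* = 59.6667.
The supply curve's price intercept is 51, so PS = (1/2)(Q*)(P* - 51) = (1/2)(1.7333)(8.6667) = 7.5111.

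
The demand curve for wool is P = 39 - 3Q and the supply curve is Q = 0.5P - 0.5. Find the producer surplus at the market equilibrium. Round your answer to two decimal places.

Rewriting supply in inverse form: P = 1 + 2Q.
Set 39 - 3Q = 1 + 2Q, which gives 38 = 5Q, so Q* = 7.6 and P* = 39 - 3(7.6) = 16.2.
PS is the area between P* and the supply curve from 0 to Q*: (1/2)(7.6)(15.2) = 57.76.

57.76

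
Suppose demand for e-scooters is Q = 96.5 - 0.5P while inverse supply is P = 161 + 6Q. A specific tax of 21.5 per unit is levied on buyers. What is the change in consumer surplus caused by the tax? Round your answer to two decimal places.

-14.28

Rewriting demand in inverse form: P = 193 - 2Q.
Without the tax, 193 - 2Q = 161 + 6Q so Q* = 4 and P* = 185.
With the tax, buyers' net willingness to pay falls by 21.5: (193 - 21.5) - 2Q = 161 + 6Q, so Q_t = 1.3125. Buyers pay P_b = 190.375; sellers receive P_s = P_b - 21.5 = 168.875.
Consumers lose the trapezoid between P* and P_b out to Q_t plus the triangle from Q_t to Q*: change in CS = 1.7227 - 16 = -14.2773.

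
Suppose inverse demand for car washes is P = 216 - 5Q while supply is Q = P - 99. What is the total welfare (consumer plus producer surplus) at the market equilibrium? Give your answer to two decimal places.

Rewriting supply in inverse form: P = 99 + Q.
Setting demand equal to supply, 117 = 6Q, so Q* = 19.5 and P* = 118.5.
Total surplus is the full triangle between the curves from 0 to Q*: (1/2)(19.5)(216 - 99) = 1140.75.

1140.75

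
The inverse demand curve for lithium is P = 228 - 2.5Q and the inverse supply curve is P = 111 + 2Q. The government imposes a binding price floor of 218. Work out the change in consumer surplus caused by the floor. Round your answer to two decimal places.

Free-market equilibrium: 228 - 2.5Q = 111 + 2Q gives Q* = 26, P* = 163.
At the floor price 218, quantity demanded is (228 - 218)/2.5 = 4; demand is the short side, so Q = 4 trades at P = 218.
CS goes from (1/2)(26)(65) = 845 to 20 (computed as (228 - 218)(4) - (1/2)(2.5)(4)^2), a change of -825.

-825.00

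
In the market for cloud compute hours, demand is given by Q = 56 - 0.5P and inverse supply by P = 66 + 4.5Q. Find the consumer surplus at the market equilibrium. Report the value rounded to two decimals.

Rewriting demand in inverse form: P = 112 - 2Q.
Setting demand equal to supply, 46 = 6.5Q, so Q* = 7.0769 and P* = 97.8462.
Consumer surplus is the triangle under demand above P*: (1/2)(7.0769)(112 - 97.8462) = (1/2)(7.0769)(14.1538) = 50.0828.

50.08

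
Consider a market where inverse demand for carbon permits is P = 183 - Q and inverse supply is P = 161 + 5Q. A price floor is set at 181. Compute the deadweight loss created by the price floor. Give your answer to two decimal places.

Free-market equilibrium: 183 - Q = 161 + 5Q gives Q* = 3.6667, P* = 179.3333.
At P = 181, buyers demand (183 - 181)/1 = 2 while sellers would supply more, so the quantity traded is 2 at price 181.
At Q = 2 the demand price is 181 and the supply price is 171. Deadweight loss is the triangle between the curves from 2 to 3.6667: (1/2)(181 - 171)(3.6667 - 2) = 8.3333.

8.33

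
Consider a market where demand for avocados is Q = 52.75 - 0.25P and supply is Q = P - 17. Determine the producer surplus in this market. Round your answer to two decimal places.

Rewriting demand in inverse form: P = 211 - 4Q.
Rewriting supply in inverse form: P = 17 + Q.
Setting demand equal to supply, 194 = 5Q, so Q* = 38.8 and P* = 55.8.
The supply curve's price intercept is 17, so PS = (1/2)(Q*)(P* - 17) = (1/2)(38.8)(38.8) = 752.72.

752.72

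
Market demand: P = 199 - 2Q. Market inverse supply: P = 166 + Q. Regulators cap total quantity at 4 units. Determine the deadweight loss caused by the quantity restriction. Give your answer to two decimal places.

73.50

Without the quota, 199 - 2Q = 166 + Q gives Q* = 11.
At Q = 4 the demand price is 199 - 2(4) = 191 and the supply price is 166 + (4) = 170.
DWL = (1/2)(gap between curves at 4) x (Q* - 4) = (1/2)(21)(7) = 73.5.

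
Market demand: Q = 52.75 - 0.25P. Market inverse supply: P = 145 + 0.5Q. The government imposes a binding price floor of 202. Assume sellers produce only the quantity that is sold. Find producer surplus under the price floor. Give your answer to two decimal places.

Rewriting demand in inverse form: P = 211 - 4Q.
Free-market equilibrium: 211 - 4Q = 145 + 0.5Q gives Q* = 14.6667, P* = 152.3333.
At the floor price 202, quantity demanded is (211 - 202)/4 = 2.25; demand is the short side, so Q = 2.25 trades at P = 202.
The supply price at Q = 2.25 is 146.125. PS is the trapezoid between 202 and supply over [0, 2.25]: (1/2)[(202 - 145) + (202 - 146.125)](2.25) = 126.9844.

126.98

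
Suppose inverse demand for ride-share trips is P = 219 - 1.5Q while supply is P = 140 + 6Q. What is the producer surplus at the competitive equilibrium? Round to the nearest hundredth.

332.85

Equilibrium: 219 - 1.5Q = 140 + 6Q, so Q* = 10.5333 and P* = 203.2.
Producer surplus is the triangle above supply below P*: (1/2)(10.5333)(203.2 - 140) = (1/2)(10.5333)(63.2) = 332.8533.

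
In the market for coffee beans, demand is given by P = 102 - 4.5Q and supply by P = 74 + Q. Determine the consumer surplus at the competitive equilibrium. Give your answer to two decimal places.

Set 102 - 4.5Q = 74 + Q, which gives 28 = 5.5Q, so Q* = 5.0909 and P* = 102 - 4.5(5.0909) = 79.0909.
The demand choke price is 102, so CS = (1/2)(Q*)(102 - P*) = (1/2)(5.0909)(22.9091) = 58.314.

58.31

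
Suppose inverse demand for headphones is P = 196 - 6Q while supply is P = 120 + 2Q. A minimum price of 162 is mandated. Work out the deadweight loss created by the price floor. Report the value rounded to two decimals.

58.78

Without the control, 196 - 6Q = 120 + 2Q so Q* = 9.5 and P* = 139.
At P = 162, buyers demand (196 - 162)/6 = 5.6667 while sellers would supply more, so the quantity traded is 5.6667 at price 162.
The lost-trades triangle has base Q* - 5.6667 = 3.8333 and height equal to the gap between the curves at Q = 5.6667, which is 162 - 131.3333 = 30.6667. DWL = (1/2)(3.8333)(30.6667) = 58.7778.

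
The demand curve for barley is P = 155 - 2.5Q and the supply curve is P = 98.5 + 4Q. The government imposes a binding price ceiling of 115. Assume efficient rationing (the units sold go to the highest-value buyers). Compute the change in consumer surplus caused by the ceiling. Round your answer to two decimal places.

49.29

Without the control, 155 - 2.5Q = 98.5 + 4Q so Q* = 8.6923 and P* = 133.2692.
At P = 115, sellers supply (115 - 98.5)/4 = 4.125 while buyers want more, so the quantity traded is 4.125 at price 115.
CS goes from (1/2)(8.6923)(21.7308) = 94.4453 to 143.7305 (computed as (155 - 115)(4.125) - (1/2)(2.5)(4.125)^2), a change of 49.2852.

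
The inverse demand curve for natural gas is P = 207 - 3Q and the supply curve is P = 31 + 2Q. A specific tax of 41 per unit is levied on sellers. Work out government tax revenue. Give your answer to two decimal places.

Without the tax, 207 - 3Q = 31 + 2Q so Q* = 35.2 and P* = 101.4.
A tax on sellers shifts supply up by 41: 207 - 3Q = 31 + 2Q + 41, so Q_t = 27. Buyers pay P_b = 126; sellers receive P_s = P_b - 41 = 85.
Tax revenue = t x Q_t = 41 x 27 = 1107.

1107.00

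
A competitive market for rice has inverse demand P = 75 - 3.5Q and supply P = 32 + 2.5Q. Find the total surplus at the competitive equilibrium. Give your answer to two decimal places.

Equilibrium: 75 - 3.5Q = 32 + 2.5Q, so Q* = 7.1667 and P* = 49.9167.
Total surplus is the full triangle between the curves from 0 to Q*: (1/2)(7.1667)(75 - 32) = 154.0833.

154.08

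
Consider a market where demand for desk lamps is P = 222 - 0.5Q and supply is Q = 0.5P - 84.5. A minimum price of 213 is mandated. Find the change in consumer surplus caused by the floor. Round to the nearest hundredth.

-31.36

Rewriting supply in inverse form: P = 169 + 2Q.
Without the control, 222 - 0.5Q = 169 + 2Q so Q* = 21.2 and P* = 211.4.
At P = 213, buyers demand (222 - 213)/0.5 = 18 while sellers would supply more, so the quantity traded is 18 at price 213.
CS goes from (1/2)(21.2)(10.6) = 112.36 to 81 (computed as (222 - 213)(18) - (1/2)(0.5)(18)^2), a change of -31.36.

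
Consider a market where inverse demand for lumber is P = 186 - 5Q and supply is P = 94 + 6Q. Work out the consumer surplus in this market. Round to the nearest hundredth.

Setting demand equal to supply, 92 = 11Q, so Q* = 8.3636 and P* = 144.1818.
CS is the area between the demand curve and P* from 0 to Q*: (1/2)(8.3636)(41.8182) = 174.876.

174.88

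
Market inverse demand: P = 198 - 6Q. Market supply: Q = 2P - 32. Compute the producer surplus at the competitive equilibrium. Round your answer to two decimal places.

196.00

Rewriting supply in inverse form: P = 16 + 0.5Q.
Setting demand equal to supply, 182 = 6.5Q, so Q* = 28 and P* = 30.
PS is the area between P* and the supply curve from 0 to Q*: (1/2)(28)(14) = 196.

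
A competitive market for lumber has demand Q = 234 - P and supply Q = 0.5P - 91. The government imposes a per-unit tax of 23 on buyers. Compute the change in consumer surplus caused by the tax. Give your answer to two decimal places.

-103.50

Rewriting demand in inverse form: P = 234 - Q.
Rewriting supply in inverse form: P = 182 + 2Q.
Pre-tax equilibrium: 234 - Q = 182 + 2Q gives Q* = 17.3333, P* = 216.6667.
A tax on buyers shifts demand down by 23: (234 - 23) - Q = 182 + 2Q, so Q_t = 9.6667. Buyers pay P_b = 224.3333; sellers receive P_s = P_b - 23 = 201.3333.
Consumers lose the trapezoid between P* and P_b out to Q_t plus the triangle from Q_t to Q*: change in CS = 46.7222 - 150.2222 = -103.5.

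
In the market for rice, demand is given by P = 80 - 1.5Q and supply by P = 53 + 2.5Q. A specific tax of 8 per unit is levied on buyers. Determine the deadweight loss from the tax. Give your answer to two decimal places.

Without the tax, 80 - 1.5Q = 53 + 2.5Q so Q* = 6.75 and P* = 69.875.
A tax on buyers shifts demand down by 8: (80 - 8) - 1.5Q = 53 + 2.5Q, so Q_t = 4.75. Buyers pay P_b = 72.875; sellers receive P_s = P_b - 8 = 64.875.
Deadweight loss is the triangle between the curves from Q_t to Q*: (1/2)(6.75 - 4.75)(8) = 8.

8.00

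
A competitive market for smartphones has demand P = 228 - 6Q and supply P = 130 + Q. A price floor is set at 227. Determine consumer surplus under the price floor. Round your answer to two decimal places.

Without the control, 228 - 6Q = 130 + Q so Q* = 14 and P* = 144.
At the floor price 227, quantity demanded is (228 - 227)/6 = 0.1667; demand is the short side, so Q = 0.1667 trades at P = 227.
CS is the triangle under demand above 227: (1/2)(0.1667)(228 - 227) = 0.0833.

0.08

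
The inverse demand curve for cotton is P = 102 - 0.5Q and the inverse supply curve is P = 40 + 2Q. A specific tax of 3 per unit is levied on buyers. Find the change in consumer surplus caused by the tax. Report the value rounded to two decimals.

Without the tax, 102 - 0.5Q = 40 + 2Q so Q* = 24.8 and P* = 89.6.
With the tax, buyers' net willingness to pay falls by 3: (102 - 3) - 0.5Q = 40 + 2Q, so Q_t = 23.6. Buyers pay P_b = 90.2; sellers receive P_s = P_b - 3 = 87.2.
Consumers lose the trapezoid between P* and P_b out to Q_t plus the triangle from Q_t to Q*: change in CS = 139.24 - 153.76 = -14.52.

-14.52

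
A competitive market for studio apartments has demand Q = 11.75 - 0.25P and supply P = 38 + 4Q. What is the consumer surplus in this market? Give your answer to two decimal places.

2.53

Rewriting demand in inverse form: P = 47 - 4Q.
Setting demand equal to supply, 9 = 8Q, so Q* = 1.125 and P* = 42.5.
Consumer surplus is the triangle under demand above P*: (1/2)(1.125)(47 - 42.5) = (1/2)(1.125)(4.5) = 2.5312.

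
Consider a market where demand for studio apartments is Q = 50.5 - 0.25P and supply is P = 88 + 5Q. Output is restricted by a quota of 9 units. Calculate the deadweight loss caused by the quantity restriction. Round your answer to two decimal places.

60.50

Rewriting demand in inverse form: P = 202 - 4Q.
Unrestricted equilibrium: Q* = (202 - 88)/(4 + 5) = 12.6667.
At Q = 9 the demand price is 202 - 4(9) = 166 and the supply price is 88 + 5(9) = 133.
DWL = (1/2)(gap between curves at 9) x (Q* - 9) = (1/2)(33)(3.6667) = 60.5.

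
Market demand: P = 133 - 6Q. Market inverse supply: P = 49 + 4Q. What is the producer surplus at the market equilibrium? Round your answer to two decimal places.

Set 133 - 6Q = 49 + 4Q, which gives 84 = 10Q, so Q* = 8.4 and P* = 133 - 6(8.4) = 82.6.
PS is the area between P* and the supply curve from 0 to Q*: (1/2)(8.4)(33.6) = 141.12.

141.12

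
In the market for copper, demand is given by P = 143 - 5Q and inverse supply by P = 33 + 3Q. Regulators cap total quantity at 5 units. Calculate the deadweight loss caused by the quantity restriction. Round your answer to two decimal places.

Without the quota, 143 - 5Q = 33 + 3Q gives Q* = 13.75.
At Q = 5 the demand price is 143 - 5(5) = 118 and the supply price is 33 + 3(5) = 48.
DWL = (1/2)(gap between curves at 5) x (Q* - 5) = (1/2)(70)(8.75) = 306.25.

306.25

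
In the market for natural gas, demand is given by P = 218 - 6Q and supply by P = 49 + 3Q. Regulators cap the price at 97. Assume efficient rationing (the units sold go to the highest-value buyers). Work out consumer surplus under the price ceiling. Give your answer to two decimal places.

Without the control, 218 - 6Q = 49 + 3Q so Q* = 18.7778 and P* = 105.3333.
At P = 97, sellers supply (97 - 49)/3 = 16 while buyers want more, so the quantity traded is 16 at price 97.
The demand price at Q = 16 is 122. CS is the trapezoid between demand and 97 over [0, 16]: (1/2)[(218 - 97) + (122 - 97)](16) = 1168.

1168.00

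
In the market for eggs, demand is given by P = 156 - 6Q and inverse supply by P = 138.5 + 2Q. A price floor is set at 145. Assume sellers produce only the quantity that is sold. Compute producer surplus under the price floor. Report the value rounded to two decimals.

8.56

Without the control, 156 - 6Q = 138.5 + 2Q so Q* = 2.1875 and P* = 142.875.
At the floor price 145, quantity demanded is (156 - 145)/6 = 1.8333; demand is the short side, so Q = 1.8333 trades at P = 145.
The supply price at Q = 1.8333 is 142.1667. PS is the trapezoid between 145 and supply over [0, 1.8333]: (1/2)[(145 - 138.5) + (145 - 142.1667)](1.8333) = 8.5556.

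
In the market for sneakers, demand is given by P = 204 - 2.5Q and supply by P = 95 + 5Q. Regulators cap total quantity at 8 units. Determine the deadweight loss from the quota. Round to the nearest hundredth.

160.07

Unrestricted equilibrium: Q* = (204 - 95)/(2.5 + 5) = 14.5333.
At Q = 8 the demand price is 204 - 2.5(8) = 184 and the supply price is 95 + 5(8) = 135.
DWL = (1/2)(gap between curves at 8) x (Q* - 8) = (1/2)(49)(6.5333) = 160.0667.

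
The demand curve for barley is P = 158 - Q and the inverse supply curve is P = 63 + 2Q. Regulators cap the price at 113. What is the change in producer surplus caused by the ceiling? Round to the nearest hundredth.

-377.78

Without the control, 158 - Q = 63 + 2Q so Q* = 31.6667 and P* = 126.3333.
At P = 113, sellers supply (113 - 63)/2 = 25 while buyers want more, so the quantity traded is 25 at price 113.
PS goes from (1/2)(31.6667)(63.3333) = 1002.7778 to 625 (computed as (113 - 63)(25) - (1/2)(2)(25)^2), a change of -377.7778.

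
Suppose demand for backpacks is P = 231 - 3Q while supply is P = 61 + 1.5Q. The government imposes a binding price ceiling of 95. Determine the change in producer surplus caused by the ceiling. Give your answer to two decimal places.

-685.04

Free-market equilibrium: 231 - 3Q = 61 + 1.5Q gives Q* = 37.7778, P* = 117.6667.
At the ceiling price 95, quantity supplied is (95 - 61)/1.5 = 22.6667; supply is the short side, so Q = 22.6667 trades at P = 95.
PS goes from (1/2)(37.7778)(56.6667) = 1070.3704 to 385.3333 (computed as (95 - 61)(22.6667) - (1/2)(1.5)(22.6667)^2), a change of -685.037.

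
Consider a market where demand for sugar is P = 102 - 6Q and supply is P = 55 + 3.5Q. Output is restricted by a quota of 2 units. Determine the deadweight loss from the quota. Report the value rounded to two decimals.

41.26

Without the quota, 102 - 6Q = 55 + 3.5Q gives Q* = 4.9474.
At Q = 2 the demand price is 102 - 6(2) = 90 and the supply price is 55 + 3.5(2) = 62.
Deadweight loss is the triangle between the curves from 2 to 4.9474: (1/2)(90 - 62)(4.9474 - 2) = 41.2632.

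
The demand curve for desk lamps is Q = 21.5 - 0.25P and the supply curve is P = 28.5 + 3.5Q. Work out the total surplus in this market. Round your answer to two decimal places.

Rewriting demand in inverse form: P = 86 - 4Q.
Setting demand equal to supply, 57.5 = 7.5Q, so Q* = 7.6667 and P* = 55.3333.
Total surplus is the full triangle between the curves from 0 to Q*: (1/2)(7.6667)(86 - 28.5) = 220.4167.

220.42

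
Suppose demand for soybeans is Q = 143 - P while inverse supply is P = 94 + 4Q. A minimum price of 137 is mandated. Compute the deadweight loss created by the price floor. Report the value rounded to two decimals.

36.10

Rewriting demand in inverse form: P = 143 - Q.
Free-market equilibrium: 143 - Q = 94 + 4Q gives Q* = 9.8, P* = 133.2.
At P = 137, buyers demand (143 - 137)/1 = 6 while sellers would supply more, so the quantity traded is 6 at price 137.
The lost-trades triangle has base Q* - 6 = 3.8 and height equal to the gap between the curves at Q = 6, which is 137 - 118 = 19. DWL = (1/2)(3.8)(19) = 36.1.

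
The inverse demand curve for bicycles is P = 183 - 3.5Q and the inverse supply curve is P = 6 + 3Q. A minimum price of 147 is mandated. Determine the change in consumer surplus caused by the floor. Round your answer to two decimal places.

Without the control, 183 - 3.5Q = 6 + 3Q so Q* = 27.2308 and P* = 87.6923.
At P = 147, buyers demand (183 - 147)/3.5 = 10.2857 while sellers would supply more, so the quantity traded is 10.2857 at price 147.
CS goes from (1/2)(27.2308)(95.3077) = 1297.6509 to 185.1429 (computed as (183 - 147)(10.2857) - (1/2)(3.5)(10.2857)^2), a change of -1112.508.

-1112.51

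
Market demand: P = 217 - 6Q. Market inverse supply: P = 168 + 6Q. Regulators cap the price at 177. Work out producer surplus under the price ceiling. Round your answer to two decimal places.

Without the control, 217 - 6Q = 168 + 6Q so Q* = 4.0833 and P* = 192.5.
At the ceiling price 177, quantity supplied is (177 - 168)/6 = 1.5; supply is the short side, so Q = 1.5 trades at P = 177.
PS is the triangle above supply below 177: (1/2)(1.5)(177 - 168) = 6.75.

6.75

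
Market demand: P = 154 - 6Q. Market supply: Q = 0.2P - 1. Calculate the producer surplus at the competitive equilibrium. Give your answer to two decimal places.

458.70

Rewriting supply in inverse form: P = 5 + 5Q.
Setting demand equal to supply, 149 = 11Q, so Q* = 13.5455 and P* = 72.7273.
The supply curve's price intercept is 5, so PS = (1/2)(Q*)(P* - 5) = (1/2)(13.5455)(67.7273) = 458.6983.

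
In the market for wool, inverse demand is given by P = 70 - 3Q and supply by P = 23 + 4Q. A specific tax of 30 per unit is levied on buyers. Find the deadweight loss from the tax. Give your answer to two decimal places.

Pre-tax equilibrium: 70 - 3Q = 23 + 4Q gives Q* = 6.7143, P* = 49.8571.
With the tax, buyers' net willingness to pay falls by 30: (70 - 30) - 3Q = 23 + 4Q, so Q_t = 2.4286. Buyers pay P_b = 62.7143; sellers receive P_s = P_b - 30 = 32.7143.
The welfare triangle lost has base Q* - Q_t = 4.2857 and height t = 30, so DWL = (1/2)(4.2857)(30) = 64.2857.

64.29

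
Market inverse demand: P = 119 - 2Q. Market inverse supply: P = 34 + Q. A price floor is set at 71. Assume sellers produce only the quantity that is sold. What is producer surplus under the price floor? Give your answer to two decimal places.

Free-market equilibrium: 119 - 2Q = 34 + Q gives Q* = 28.3333, P* = 62.3333.
At P = 71, buyers demand (119 - 71)/2 = 24 while sellers would supply more, so the quantity traded is 24 at price 71.
The supply price at Q = 24 is 58. PS is the trapezoid between 71 and supply over [0, 24]: (1/2)[(71 - 34) + (71 - 58)](24) = 600.

600.00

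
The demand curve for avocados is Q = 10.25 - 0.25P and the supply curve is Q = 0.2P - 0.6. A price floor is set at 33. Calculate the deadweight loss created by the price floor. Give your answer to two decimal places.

Rewriting demand in inverse form: P = 41 - 4Q.
Rewriting supply in inverse form: P = 3 + 5Q.
Free-market equilibrium: 41 - 4Q = 3 + 5Q gives Q* = 4.2222, P* = 24.1111.
At the floor price 33, quantity demanded is (41 - 33)/4 = 2; demand is the short side, so Q = 2 trades at P = 33.
The lost-trades triangle has base Q* - 2 = 2.2222 and height equal to the gap between the curves at Q = 2, which is 33 - 13 = 20. DWL = (1/2)(2.2222)(20) = 22.2222.

22.22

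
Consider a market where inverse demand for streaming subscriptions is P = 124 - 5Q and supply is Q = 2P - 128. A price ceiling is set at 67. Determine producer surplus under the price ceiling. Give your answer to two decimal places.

9.00

Rewriting supply in inverse form: P = 64 + 0.5Q.
Without the control, 124 - 5Q = 64 + 0.5Q so Q* = 10.9091 and P* = 69.4545.
At the ceiling price 67, quantity supplied is (67 - 64)/0.5 = 6; supply is the short side, so Q = 6 trades at P = 67.
PS is the triangle above supply below 67: (1/2)(6)(67 - 64) = 9.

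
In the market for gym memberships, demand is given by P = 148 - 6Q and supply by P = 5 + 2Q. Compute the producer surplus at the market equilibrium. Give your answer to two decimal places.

319.52

Equilibrium: 148 - 6Q = 5 + 2Q, so Q* = 17.875 and P* = 40.75.
PS is the area between P* and the supply curve from 0 to Q*: (1/2)(17.875)(35.75) = 319.5156.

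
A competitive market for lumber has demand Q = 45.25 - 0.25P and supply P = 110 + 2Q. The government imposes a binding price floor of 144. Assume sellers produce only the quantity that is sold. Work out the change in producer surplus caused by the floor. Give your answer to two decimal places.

88.91

Rewriting demand in inverse form: P = 181 - 4Q.
Without the control, 181 - 4Q = 110 + 2Q so Q* = 11.8333 and P* = 133.6667.
At the floor price 144, quantity demanded is (181 - 144)/4 = 9.25; demand is the short side, so Q = 9.25 trades at P = 144.
PS goes from (1/2)(11.8333)(23.6667) = 140.0278 to 228.9375 (computed as (144 - 110)(9.25) - (1/2)(2)(9.25)^2), a change of 88.9097.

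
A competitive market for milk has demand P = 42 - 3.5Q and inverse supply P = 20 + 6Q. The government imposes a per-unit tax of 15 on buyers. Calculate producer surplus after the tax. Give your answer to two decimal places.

Pre-tax equilibrium: 42 - 3.5Q = 20 + 6Q gives Q* = 2.3158, P* = 33.8947.
A tax on buyers shifts demand down by 15: (42 - 15) - 3.5Q = 20 + 6Q, so Q_t = 0.7368. Buyers pay P_b = 39.4211; sellers receive P_s = P_b - 15 = 24.4211.
Producer surplus is the triangle above supply below P_s: (1/2)(0.7368)(24.4211 - 20) = 1.6288.

1.63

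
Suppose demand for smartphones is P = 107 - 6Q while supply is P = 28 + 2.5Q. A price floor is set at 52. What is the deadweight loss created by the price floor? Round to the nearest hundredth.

Without the control, 107 - 6Q = 28 + 2.5Q so Q* = 9.2941 and P* = 51.2353.
At P = 52, buyers demand (107 - 52)/6 = 9.1667 while sellers would supply more, so the quantity traded is 9.1667 at price 52.
At Q = 9.1667 the demand price is 52 and the supply price is 50.9167. Deadweight loss is the triangle between the curves from 9.1667 to 9.2941: (1/2)(52 - 50.9167)(9.2941 - 9.1667) = 0.069.

0.07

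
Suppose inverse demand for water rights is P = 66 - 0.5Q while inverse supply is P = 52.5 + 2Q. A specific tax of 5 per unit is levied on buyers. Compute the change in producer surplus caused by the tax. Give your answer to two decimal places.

-17.60

Pre-tax equilibrium: 66 - 0.5Q = 52.5 + 2Q gives Q* = 5.4, P* = 63.3.
With the tax, buyers' net willingness to pay falls by 5: (66 - 5) - 0.5Q = 52.5 + 2Q, so Q_t = 3.4. Buyers pay P_b = 64.3; sellers receive P_s = P_b - 5 = 59.3.
PS falls from (1/2)(5.4)(10.8) = 29.16 to (1/2)(3.4)(6.8) = 11.56, a change of -17.6.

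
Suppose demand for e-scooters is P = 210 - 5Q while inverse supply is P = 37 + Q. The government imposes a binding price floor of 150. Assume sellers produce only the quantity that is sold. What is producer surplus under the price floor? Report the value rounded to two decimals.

1284.00

Without the control, 210 - 5Q = 37 + Q so Q* = 28.8333 and P* = 65.8333.
At the floor price 150, quantity demanded is (210 - 150)/5 = 12; demand is the short side, so Q = 12 trades at P = 150.
The supply price at Q = 12 is 49. PS is the trapezoid between 150 and supply over [0, 12]: (1/2)[(150 - 37) + (150 - 49)](12) = 1284.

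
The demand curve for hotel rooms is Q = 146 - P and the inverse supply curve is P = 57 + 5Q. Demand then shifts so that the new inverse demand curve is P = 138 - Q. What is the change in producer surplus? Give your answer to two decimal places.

Rewriting demand in inverse form: P = 146 - Q.
Initial equilibrium: Q_0 = 14.8333, P_0 = 131.1667; CS_0 = (1/2)(14.8333)(14.8333) = 110.0139, PS_0 = (1/2)(14.8333)(74.1667) = 550.0694.
New equilibrium: 138 - Q = 57 + 5Q gives Q_1 = 13.5, P_1 = 124.5; CS_1 = 91.125, PS_1 = 455.625.
Change in producer surplus = 455.625 - 550.0694 = -94.4444.

-94.44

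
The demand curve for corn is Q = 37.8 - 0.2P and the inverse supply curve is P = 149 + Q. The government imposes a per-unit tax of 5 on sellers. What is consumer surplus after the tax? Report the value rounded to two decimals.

85.07

Rewriting demand in inverse form: P = 189 - 5Q.
Without the tax, 189 - 5Q = 149 + Q so Q* = 6.6667 and P* = 155.6667.
A tax on sellers shifts supply up by 5: 189 - 5Q = 149 + Q + 5, so Q_t = 5.8333. Buyers pay P_b = 159.8333; sellers receive P_s = P_b - 5 = 154.8333.
CS = (1/2)(Q_t)(189 - P_b) = (1/2)(5.8333)(29.1667) = 85.0694.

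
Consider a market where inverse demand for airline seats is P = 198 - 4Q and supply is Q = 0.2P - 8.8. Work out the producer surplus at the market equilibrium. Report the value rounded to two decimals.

731.98

Rewriting supply in inverse form: P = 44 + 5Q.
Equilibrium: 198 - 4Q = 44 + 5Q, so Q* = 17.1111 and P* = 129.5556.
The supply curve's price intercept is 44, so PS = (1/2)(Q*)(P* - 44) = (1/2)(17.1111)(85.5556) = 731.9753.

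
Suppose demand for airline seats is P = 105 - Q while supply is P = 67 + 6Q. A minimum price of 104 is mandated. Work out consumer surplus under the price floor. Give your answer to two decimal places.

0.50

Without the control, 105 - Q = 67 + 6Q so Q* = 5.4286 and P* = 99.5714.
At P = 104, buyers demand (105 - 104)/1 = 1 while sellers would supply more, so the quantity traded is 1 at price 104.
CS is the triangle under demand above 104: (1/2)(1)(105 - 104) = 0.5.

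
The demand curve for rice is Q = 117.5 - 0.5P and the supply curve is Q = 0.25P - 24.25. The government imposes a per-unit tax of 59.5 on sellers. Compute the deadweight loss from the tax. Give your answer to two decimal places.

295.02

Rewriting demand in inverse form: P = 235 - 2Q.
Rewriting supply in inverse form: P = 97 + 4Q.
Without the tax, 235 - 2Q = 97 + 4Q so Q* = 23 and P* = 189.
With the tax, sellers need 59.5 more per unit: 235 - 2Q = 97 + 4Q + 59.5, so Q_t = 13.0833. Buyers pay P_b = 208.8333; sellers receive P_s = P_b - 59.5 = 149.3333.
Deadweight loss is the triangle between the curves from Q_t to Q*: (1/2)(23 - 13.0833)(59.5) = 295.0208.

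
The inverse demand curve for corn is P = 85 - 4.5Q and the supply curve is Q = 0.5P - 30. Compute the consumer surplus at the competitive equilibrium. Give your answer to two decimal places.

33.28

Rewriting supply in inverse form: P = 60 + 2Q.
Setting demand equal to supply, 25 = 6.5Q, so Q* = 3.8462 and P* = 67.6923.
The demand choke price is 85, so CS = (1/2)(Q*)(85 - P*) = (1/2)(3.8462)(17.3077) = 33.284.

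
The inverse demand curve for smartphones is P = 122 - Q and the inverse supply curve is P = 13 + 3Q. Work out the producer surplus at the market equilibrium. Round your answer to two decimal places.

Set 122 - Q = 13 + 3Q, which gives 109 = 4Q, so Q* = 27.25 and P* = 122 - (27.25) = 94.75.
The supply curve's price intercept is 13, so PS = (1/2)(Q*)(P* - 13) = (1/2)(27.25)(81.75) = 1113.8438.

1113.84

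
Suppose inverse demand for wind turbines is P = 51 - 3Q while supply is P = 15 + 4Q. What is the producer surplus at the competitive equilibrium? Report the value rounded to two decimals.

Setting demand equal to supply, 36 = 7Q, so Q* = 5.1429 and P* = 35.5714.
Producer surplus is the triangle above supply below P*: (1/2)(5.1429)(35.5714 - 15) = (1/2)(5.1429)(20.5714) = 52.898.

52.90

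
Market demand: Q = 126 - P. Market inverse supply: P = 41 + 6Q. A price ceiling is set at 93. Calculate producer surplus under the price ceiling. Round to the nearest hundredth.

Rewriting demand in inverse form: P = 126 - Q.
Free-market equilibrium: 126 - Q = 41 + 6Q gives Q* = 12.1429, P* = 113.8571.
At P = 93, sellers supply (93 - 41)/6 = 8.6667 while buyers want more, so the quantity traded is 8.6667 at price 93.
PS is the triangle above supply below 93: (1/2)(8.6667)(93 - 41) = 225.3333.

225.33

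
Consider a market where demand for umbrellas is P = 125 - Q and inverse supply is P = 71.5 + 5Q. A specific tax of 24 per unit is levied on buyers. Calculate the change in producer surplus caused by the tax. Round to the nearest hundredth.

-138.33

Pre-tax equilibrium: 125 - Q = 71.5 + 5Q gives Q* = 8.9167, P* = 116.0833.
A tax on buyers shifts demand down by 24: (125 - 24) - Q = 71.5 + 5Q, so Q_t = 4.9167. Buyers pay P_b = 120.0833; sellers receive P_s = P_b - 24 = 96.0833.
Producers lose the trapezoid between P_s and P* out to Q_t plus the triangle from Q_t to Q*: change in PS = 60.434 - 198.7674 = -138.3333.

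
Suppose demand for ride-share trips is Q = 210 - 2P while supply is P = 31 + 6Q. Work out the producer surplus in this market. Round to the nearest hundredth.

Rewriting demand in inverse form: P = 105 - 0.5Q.
Equilibrium: 105 - 0.5Q = 31 + 6Q, so Q* = 11.3846 and P* = 99.3077.
Producer surplus is the triangle above supply below P*: (1/2)(11.3846)(99.3077 - 31) = (1/2)(11.3846)(68.3077) = 388.8284.

388.83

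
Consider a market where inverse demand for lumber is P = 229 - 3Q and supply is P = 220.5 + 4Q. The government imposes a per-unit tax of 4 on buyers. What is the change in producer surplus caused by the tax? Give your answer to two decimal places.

-2.12

Pre-tax equilibrium: 229 - 3Q = 220.5 + 4Q gives Q* = 1.2143, P* = 225.3571.
With the tax, buyers' net willingness to pay falls by 4: (229 - 4) - 3Q = 220.5 + 4Q, so Q_t = 0.6429. Buyers pay P_b = 227.0714; sellers receive P_s = P_b - 4 = 223.0714.
PS falls from (1/2)(1.2143)(4.8571) = 2.949 to (1/2)(0.6429)(2.5714) = 0.8265, a change of -2.1224.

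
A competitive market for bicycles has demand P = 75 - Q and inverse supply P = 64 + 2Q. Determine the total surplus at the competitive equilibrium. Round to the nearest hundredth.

Equilibrium: 75 - Q = 64 + 2Q, so Q* = 3.6667 and P* = 71.3333.
Total surplus is the full triangle between the curves from 0 to Q*: (1/2)(3.6667)(75 - 64) = 20.1667.

20.17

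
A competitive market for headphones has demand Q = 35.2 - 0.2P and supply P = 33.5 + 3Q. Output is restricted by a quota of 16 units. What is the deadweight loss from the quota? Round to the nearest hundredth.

13.14

Rewriting demand in inverse form: P = 176 - 5Q.
Without the quota, 176 - 5Q = 33.5 + 3Q gives Q* = 17.8125.
At Q = 16 the demand price is 176 - 5(16) = 96 and the supply price is 33.5 + 3(16) = 81.5.
DWL = (1/2)(gap between curves at 16) x (Q* - 16) = (1/2)(14.5)(1.8125) = 13.1406.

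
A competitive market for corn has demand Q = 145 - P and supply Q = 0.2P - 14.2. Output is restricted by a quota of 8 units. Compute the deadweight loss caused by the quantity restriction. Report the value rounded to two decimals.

56.33

Rewriting demand in inverse form: P = 145 - Q.
Rewriting supply in inverse form: P = 71 + 5Q.
Without the quota, 145 - Q = 71 + 5Q gives Q* = 12.3333.
At Q = 8 the demand price is 145 - (8) = 137 and the supply price is 71 + 5(8) = 111.
Deadweight loss is the triangle between the curves from 8 to 12.3333: (1/2)(137 - 111)(12.3333 - 8) = 56.3333.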